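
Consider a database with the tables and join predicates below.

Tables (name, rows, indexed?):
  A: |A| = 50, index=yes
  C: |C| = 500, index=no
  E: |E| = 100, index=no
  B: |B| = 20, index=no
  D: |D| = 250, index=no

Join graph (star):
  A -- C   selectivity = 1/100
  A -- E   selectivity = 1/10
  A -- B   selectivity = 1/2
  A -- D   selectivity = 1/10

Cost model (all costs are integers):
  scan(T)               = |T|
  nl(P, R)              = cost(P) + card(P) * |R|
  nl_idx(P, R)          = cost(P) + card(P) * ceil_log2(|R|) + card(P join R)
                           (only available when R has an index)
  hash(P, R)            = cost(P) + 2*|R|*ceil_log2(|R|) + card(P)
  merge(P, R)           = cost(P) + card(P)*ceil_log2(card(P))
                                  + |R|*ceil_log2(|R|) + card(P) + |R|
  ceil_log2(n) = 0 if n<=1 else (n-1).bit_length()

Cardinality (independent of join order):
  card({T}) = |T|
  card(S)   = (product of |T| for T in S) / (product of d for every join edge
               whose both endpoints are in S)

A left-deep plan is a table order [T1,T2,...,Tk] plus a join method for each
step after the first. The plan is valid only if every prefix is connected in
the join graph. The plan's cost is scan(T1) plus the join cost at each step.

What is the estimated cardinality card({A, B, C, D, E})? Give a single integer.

Tables in S: A(50), B(20), C(500), D(250), E(100)
Edges inside S: A-C(d=100), A-E(d=10), A-B(d=2), A-D(d=10)
numerator = 50 * 20 * 500 * 250 * 100 = 12500000000
denominator = 100 * 10 * 2 * 10 = 20000
card(S) = 12500000000 / 20000 = 625000

625000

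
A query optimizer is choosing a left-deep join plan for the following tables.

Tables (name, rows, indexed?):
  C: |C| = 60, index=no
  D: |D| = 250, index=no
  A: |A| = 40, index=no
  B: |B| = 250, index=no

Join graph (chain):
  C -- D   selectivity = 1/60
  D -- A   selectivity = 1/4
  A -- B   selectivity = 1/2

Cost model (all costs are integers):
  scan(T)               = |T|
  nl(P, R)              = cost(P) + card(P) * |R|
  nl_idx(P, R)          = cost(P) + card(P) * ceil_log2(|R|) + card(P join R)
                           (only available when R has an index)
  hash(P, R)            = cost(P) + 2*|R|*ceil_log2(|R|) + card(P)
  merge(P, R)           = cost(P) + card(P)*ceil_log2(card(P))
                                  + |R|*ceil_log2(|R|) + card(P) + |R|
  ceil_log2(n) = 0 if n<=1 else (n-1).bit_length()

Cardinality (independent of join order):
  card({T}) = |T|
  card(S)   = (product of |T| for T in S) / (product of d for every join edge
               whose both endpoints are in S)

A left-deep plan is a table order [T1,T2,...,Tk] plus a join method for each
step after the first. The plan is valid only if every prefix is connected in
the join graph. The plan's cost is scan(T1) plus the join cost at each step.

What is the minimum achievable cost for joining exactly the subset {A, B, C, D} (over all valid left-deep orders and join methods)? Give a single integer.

8450

Selinger DP over subsets of {A,B,C,D}:
  {C}: scan cost=60, card=60
  {D}: scan cost=250, card=250
  {A}: scan cost=40, card=40
  {B}: scan cost=250, card=250
  {CD}: card=250; try (C,hash)→1220, (D,merge)→2730, (C,merge)→2920, (D,hash)→4120, (D,nl)→15060, (C,nl)→15250; best=1220 via (C,hash)
  {AD}: card=2500; try (A,hash)→980, (D,merge)→2570, (A,merge)→2780, (D,hash)→4080, (D,nl)→10040, (A,nl)→10250; best=980 via (A,hash)
  {AB}: card=5000; try (A,hash)→980, (B,merge)→2570, (A,merge)→2780, (B,hash)→4080, (B,nl)→10040, (A,nl)→10250; best=980 via (A,hash)
  {ACD}: card=2500; try (A,hash)→1950, (A,merge)→3750, (C,hash)→4200, (A,nl)→11220, (C,merge)→33900, (C,nl)→150980; best=1950 via (A,hash)
  {ABD}: card=312500; try (B,hash)→7480, (D,hash)→9980, (B,merge)→35730, (D,merge)→73230, (B,nl)→625980, (D,nl)→1250980; best=7480 via (B,hash)
  {ABCD}: card=312500; try (B,hash)→8450, (B,merge)→36700, (C,hash)→320700, (B,nl)→626950, (C,merge)→6257900, (C,nl)→18757480; best=8450 via (B,hash)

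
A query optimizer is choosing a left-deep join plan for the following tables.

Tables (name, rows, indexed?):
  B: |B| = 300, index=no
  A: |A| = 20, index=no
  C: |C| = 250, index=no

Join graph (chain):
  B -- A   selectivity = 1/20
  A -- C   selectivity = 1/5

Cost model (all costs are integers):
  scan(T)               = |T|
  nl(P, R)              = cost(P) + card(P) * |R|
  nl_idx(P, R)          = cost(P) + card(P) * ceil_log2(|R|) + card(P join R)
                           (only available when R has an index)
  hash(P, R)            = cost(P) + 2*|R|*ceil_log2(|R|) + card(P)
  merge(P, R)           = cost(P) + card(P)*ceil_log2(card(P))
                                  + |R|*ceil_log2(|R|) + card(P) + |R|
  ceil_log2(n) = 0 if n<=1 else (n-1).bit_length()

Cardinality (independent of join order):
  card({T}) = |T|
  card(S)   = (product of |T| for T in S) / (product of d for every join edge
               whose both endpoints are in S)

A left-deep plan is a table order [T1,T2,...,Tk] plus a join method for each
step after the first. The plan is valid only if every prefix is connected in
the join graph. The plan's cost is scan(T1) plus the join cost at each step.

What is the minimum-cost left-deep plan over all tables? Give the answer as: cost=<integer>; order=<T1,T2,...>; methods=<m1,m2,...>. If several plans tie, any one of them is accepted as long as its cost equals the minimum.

Selinger DP (subsets sized 1..n):
  {B}: scan cost=300, card=300
  {A}: scan cost=20, card=20
  {C}: scan cost=250, card=250
  {AB}: card=300; try (A,hash)→800, (B,merge)→3140, (A,merge)→3420, (B,hash)→5440, (B,nl)→6020, (A,nl)→6300; best=800 via (A,hash)
  {AC}: card=1000; try (A,hash)→700, (C,merge)→2390, (A,merge)→2620, (C,hash)→4040, (C,nl)→5020, (A,nl)→5250; best=700 via (A,hash)
  {ABC}: card=15000; try (C,hash)→5100, (C,merge)→6050, (B,hash)→7100, (B,merge)→14700, (C,nl)→75800, (B,nl)→300700; best=5100 via (C,hash)

cost=5100; order=B,A,C; methods=hash,hash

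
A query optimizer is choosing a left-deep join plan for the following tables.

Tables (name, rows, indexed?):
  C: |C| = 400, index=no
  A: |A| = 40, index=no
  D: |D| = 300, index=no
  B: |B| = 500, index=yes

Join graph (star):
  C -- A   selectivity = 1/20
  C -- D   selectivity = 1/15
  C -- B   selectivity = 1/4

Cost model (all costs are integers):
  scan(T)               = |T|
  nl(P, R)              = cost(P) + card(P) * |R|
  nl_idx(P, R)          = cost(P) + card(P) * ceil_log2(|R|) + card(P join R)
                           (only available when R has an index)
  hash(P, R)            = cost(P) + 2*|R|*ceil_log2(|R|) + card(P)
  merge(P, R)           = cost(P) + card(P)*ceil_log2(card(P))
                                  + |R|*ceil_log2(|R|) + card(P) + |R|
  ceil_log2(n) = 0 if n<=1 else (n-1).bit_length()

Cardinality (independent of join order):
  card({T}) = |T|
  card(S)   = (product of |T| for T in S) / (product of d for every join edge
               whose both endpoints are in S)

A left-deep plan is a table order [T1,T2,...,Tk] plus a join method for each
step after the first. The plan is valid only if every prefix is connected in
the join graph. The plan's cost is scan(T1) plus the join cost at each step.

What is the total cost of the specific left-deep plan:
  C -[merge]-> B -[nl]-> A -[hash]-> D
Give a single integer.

2114800

step 1: scan C: cost=400, card=400
step 2: join B via merge
    card(P join B) = 400*500/(4) = 50000
    cost = 400 + 400*9 + 500*9 + 400 + 500 = 9400
step 3: join A via nl
    card(P join A) = 50000*40/(20) = 100000
    cost = 9400 + 50000*40 = 2009400
step 4: join D via hash
    card(P join D) = 100000*300/(15) = 2000000
    cost = 2009400 + 2*300*9 + 100000 = 2114800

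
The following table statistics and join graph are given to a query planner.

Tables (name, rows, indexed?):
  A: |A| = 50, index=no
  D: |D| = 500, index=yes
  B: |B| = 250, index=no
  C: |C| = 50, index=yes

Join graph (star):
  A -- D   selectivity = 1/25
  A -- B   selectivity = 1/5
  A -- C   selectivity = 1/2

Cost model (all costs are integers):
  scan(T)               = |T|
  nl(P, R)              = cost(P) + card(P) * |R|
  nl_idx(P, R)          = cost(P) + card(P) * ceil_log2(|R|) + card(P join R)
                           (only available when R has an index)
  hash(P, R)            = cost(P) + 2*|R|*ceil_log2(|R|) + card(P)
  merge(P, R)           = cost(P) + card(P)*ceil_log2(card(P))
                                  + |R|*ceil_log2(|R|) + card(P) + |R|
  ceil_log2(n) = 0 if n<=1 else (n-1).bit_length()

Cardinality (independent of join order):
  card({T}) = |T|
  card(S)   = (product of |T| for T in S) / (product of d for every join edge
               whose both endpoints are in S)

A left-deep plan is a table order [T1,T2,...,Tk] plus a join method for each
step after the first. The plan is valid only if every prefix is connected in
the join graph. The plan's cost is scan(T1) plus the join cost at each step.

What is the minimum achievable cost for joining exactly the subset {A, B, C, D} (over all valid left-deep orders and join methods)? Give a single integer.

32100

Selinger DP over subsets of {A,B,C,D}:
  {A}: scan cost=50, card=50
  {D}: scan cost=500, card=500
  {B}: scan cost=250, card=250
  {C}: scan cost=50, card=50
  {AD}: card=1000; try (D,nl_idx)→1500, (A,hash)→1600, (D,merge)→5400, (A,merge)→5850, (D,hash)→9100, (D,nl)→25050 …(+1); best=1500 via (D,nl_idx)
  {AB}: card=2500; try (A,hash)→1100, (B,merge)→2650, (A,merge)→2850, (B,hash)→4100, (B,nl)→12550, (A,nl)→12750; best=1100 via (A,hash)
  {AC}: card=1250; try (C,hash)→700, (A,hash)→700, (C,merge)→750, (A,merge)→750, (C,nl_idx)→1600, (C,nl)→2550 …(+1); best=700 via (C,hash)
  {ABD}: card=50000; try (B,hash)→6500, (D,hash)→12600, (B,merge)→14750, (D,merge)→38600, (D,nl_idx)→73600, (B,nl)→251500 …(+1); best=6500 via (B,hash)
  {ACD}: card=25000; try (C,hash)→3100, (D,hash)→10950, (C,merge)→12850, (D,merge)→20700, (C,nl_idx)→32500, (D,nl_idx)→36950 …(+2); best=3100 via (C,hash)
  {ABC}: card=62500; try (C,hash)→4200, (B,hash)→5950, (B,merge)→17950, (C,merge)→33950, (C,nl_idx)→78600, (C,nl)→126100 …(+1); best=4200 via (C,hash)
  {ABCD}: card=1250000; try (B,hash)→32100, (C,hash)→57100, (D,hash)→75700, (B,merge)→405350, (C,merge)→856850, (D,merge)→1071700 …(+5); best=32100 via (B,hash)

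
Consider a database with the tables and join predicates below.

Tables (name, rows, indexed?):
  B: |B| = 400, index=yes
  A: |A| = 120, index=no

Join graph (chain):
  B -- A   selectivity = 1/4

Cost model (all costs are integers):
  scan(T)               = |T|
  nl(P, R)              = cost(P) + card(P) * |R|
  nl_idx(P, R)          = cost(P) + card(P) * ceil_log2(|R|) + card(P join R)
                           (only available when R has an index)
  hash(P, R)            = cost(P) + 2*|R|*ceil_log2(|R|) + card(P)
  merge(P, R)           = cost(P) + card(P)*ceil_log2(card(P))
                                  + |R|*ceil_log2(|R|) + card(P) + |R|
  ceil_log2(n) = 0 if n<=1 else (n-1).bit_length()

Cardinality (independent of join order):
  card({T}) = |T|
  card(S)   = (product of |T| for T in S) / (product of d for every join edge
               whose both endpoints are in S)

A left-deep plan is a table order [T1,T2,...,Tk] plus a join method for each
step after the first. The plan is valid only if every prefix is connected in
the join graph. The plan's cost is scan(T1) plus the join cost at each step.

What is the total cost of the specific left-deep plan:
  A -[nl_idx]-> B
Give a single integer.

step 1: scan A: cost=120, card=120
step 2: join B via nl_idx
    card(P join B) = 120*400/(4) = 12000
    cost = 120 + 120*9 + 12000 = 13200

13200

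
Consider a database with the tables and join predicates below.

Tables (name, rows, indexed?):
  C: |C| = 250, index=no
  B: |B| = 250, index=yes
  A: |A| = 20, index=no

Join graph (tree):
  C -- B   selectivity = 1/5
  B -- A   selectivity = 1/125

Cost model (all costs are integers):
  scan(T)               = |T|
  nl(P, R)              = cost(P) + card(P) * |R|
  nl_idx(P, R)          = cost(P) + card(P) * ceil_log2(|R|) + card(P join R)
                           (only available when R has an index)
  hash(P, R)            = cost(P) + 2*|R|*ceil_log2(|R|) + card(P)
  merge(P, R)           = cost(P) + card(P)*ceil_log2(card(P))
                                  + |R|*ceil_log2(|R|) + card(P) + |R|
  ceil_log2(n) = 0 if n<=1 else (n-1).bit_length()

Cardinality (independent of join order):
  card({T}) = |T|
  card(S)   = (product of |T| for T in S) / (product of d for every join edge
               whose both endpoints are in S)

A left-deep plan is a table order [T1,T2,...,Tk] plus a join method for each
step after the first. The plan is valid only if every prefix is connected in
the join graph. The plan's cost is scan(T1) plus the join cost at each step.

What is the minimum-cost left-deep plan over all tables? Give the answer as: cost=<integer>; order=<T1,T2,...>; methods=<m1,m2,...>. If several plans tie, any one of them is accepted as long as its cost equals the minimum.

Selinger DP (subsets sized 1..n):
  {C}: scan cost=250, card=250
  {B}: scan cost=250, card=250
  {A}: scan cost=20, card=20
  {BC}: card=12500; try (C,hash)→4500, (B,hash)→4500, (C,merge)→4750, (B,merge)→4750, (B,nl_idx)→14750, (C,nl)→62750 …(+1); best=4500 via (C,hash)
  {AB}: card=40; try (B,nl_idx)→220, (A,hash)→700, (B,merge)→2390, (A,merge)→2620, (B,hash)→4040, (B,nl)→5020 …(+1); best=220 via (B,nl_idx)
  {ABC}: card=2000; try (C,merge)→2750, (C,hash)→4260, (C,nl)→10220, (A,hash)→17200, (A,merge)→192120, (A,nl)→254500; best=2750 via (C,merge)

cost=2750; order=A,B,C; methods=nl_idx,merge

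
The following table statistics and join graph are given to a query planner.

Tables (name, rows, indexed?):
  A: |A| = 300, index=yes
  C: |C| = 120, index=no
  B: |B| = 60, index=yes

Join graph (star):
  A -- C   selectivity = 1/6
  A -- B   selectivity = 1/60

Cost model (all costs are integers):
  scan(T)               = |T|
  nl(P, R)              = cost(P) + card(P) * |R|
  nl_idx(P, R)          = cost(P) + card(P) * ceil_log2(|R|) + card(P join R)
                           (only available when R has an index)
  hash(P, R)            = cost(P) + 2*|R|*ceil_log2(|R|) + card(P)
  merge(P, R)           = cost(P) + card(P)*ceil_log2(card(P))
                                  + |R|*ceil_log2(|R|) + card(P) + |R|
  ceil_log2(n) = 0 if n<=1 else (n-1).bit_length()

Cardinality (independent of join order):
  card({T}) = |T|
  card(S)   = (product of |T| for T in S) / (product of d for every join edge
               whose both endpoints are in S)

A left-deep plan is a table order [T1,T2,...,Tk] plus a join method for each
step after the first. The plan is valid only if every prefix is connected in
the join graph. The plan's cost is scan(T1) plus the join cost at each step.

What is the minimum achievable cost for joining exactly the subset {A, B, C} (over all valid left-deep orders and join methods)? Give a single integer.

2880

Selinger DP over subsets of {A,B,C}:
  {A}: scan cost=300, card=300
  {C}: scan cost=120, card=120
  {B}: scan cost=60, card=60
  {AC}: card=6000; try (C,hash)→2280, (A,merge)→4080, (C,merge)→4260, (A,hash)→5640, (A,nl_idx)→7200, (A,nl)→36120 …(+1); best=2280 via (C,hash)
  {AB}: card=300; try (A,nl_idx)→900, (B,hash)→1320, (B,nl_idx)→2400, (A,merge)→3480, (B,merge)→3720, (A,hash)→5520 …(+2); best=900 via (A,nl_idx)
  {ABC}: card=6000; try (C,hash)→2880, (C,merge)→4860, (B,hash)→9000, (C,nl)→36900, (B,nl_idx)→44280, (B,merge)→86700 …(+1); best=2880 via (C,hash)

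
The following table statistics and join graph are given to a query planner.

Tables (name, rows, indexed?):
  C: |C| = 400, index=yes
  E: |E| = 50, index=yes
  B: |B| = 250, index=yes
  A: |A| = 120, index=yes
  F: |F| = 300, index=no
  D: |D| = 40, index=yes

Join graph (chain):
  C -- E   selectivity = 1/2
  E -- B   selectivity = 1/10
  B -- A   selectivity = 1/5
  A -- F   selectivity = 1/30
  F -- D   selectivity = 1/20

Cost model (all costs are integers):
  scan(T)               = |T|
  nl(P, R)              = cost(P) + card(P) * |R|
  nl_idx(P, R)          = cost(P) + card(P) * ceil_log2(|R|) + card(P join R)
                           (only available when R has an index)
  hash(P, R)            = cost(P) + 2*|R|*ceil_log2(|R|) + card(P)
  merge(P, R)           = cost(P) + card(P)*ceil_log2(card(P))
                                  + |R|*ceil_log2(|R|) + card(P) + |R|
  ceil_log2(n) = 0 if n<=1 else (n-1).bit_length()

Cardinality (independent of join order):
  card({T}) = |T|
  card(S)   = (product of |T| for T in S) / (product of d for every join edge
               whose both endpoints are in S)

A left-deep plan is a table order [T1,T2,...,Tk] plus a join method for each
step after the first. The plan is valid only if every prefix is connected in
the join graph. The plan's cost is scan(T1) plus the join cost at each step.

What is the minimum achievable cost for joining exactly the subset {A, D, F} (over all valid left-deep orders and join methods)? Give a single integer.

3360

Selinger DP over subsets of {A,D,F}:
  {A}: scan cost=120, card=120
  {F}: scan cost=300, card=300
  {D}: scan cost=40, card=40
  {AF}: card=1200; try (A,hash)→2280, (A,nl_idx)→3600, (F,merge)→4080, (A,merge)→4260, (F,hash)→5640, (F,nl)→36120 …(+1); best=2280 via (A,hash)
  {DF}: card=600; try (D,hash)→1080, (D,nl_idx)→2700, (F,merge)→3320, (D,merge)→3580, (F,hash)→5480, (F,nl)→12040 …(+1); best=1080 via (D,hash)
  {ADF}: card=2400; try (A,hash)→3360, (D,hash)→3960, (A,nl_idx)→7680, (A,merge)→8640, (D,nl_idx)→11880, (D,merge)→16960 …(+2); best=3360 via (A,hash)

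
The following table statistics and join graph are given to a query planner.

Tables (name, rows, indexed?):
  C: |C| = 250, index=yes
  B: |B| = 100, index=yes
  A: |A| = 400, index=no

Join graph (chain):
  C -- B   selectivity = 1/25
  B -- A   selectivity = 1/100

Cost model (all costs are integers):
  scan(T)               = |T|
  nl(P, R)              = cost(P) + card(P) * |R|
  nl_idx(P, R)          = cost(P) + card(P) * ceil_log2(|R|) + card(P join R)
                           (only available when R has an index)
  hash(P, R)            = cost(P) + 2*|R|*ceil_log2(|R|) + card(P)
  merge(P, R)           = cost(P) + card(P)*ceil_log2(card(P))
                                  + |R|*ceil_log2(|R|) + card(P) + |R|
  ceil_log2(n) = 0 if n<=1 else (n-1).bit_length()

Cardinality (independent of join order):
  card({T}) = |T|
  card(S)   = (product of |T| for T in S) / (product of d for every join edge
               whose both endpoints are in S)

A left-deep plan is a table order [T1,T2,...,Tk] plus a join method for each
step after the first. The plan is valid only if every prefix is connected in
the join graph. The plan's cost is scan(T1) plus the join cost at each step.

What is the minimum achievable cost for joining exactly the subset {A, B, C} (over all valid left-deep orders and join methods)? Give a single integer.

6600

Selinger DP over subsets of {A,B,C}:
  {C}: scan cost=250, card=250
  {B}: scan cost=100, card=100
  {A}: scan cost=400, card=400
  {BC}: card=1000; try (C,nl_idx)→1900, (B,hash)→1900, (B,nl_idx)→3000, (C,merge)→3150, (B,merge)→3300, (C,hash)→4200 …(+2); best=1900 via (C,nl_idx)
  {AB}: card=400; try (B,hash)→2200, (B,nl_idx)→3600, (A,merge)→4900, (B,merge)→5200, (A,hash)→7400, (A,nl)→40100 …(+1); best=2200 via (B,hash)
  {ABC}: card=4000; try (C,hash)→6600, (C,merge)→8450, (C,nl_idx)→9400, (A,hash)→10100, (A,merge)→16900, (C,nl)→102200 …(+1); best=6600 via (C,hash)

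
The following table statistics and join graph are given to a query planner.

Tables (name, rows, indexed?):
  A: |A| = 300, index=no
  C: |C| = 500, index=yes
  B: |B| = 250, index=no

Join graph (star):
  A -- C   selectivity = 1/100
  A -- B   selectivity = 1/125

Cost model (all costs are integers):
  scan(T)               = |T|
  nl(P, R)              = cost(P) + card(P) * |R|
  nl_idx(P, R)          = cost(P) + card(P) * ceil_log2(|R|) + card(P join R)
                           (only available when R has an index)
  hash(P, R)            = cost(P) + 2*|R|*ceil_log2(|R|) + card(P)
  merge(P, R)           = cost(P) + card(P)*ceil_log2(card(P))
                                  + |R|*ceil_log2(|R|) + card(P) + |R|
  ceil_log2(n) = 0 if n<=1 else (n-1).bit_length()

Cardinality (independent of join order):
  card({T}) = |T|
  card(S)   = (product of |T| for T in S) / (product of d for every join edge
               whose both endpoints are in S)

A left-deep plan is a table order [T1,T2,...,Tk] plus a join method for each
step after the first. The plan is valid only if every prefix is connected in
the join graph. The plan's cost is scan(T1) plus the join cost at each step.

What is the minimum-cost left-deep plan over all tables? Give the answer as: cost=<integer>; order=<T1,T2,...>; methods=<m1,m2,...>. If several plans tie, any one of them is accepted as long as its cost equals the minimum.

Selinger DP (subsets sized 1..n):
  {A}: scan cost=300, card=300
  {C}: scan cost=500, card=500
  {B}: scan cost=250, card=250
  {AC}: card=1500; try (C,nl_idx)→4500, (A,hash)→6400, (C,merge)→8300, (A,merge)→8500, (C,hash)→9600, (C,nl)→150300 …(+1); best=4500 via (C,nl_idx)
  {AB}: card=600; try (B,hash)→4600, (A,merge)→5500, (B,merge)→5550, (A,hash)→5900, (A,nl)→75250, (B,nl)→75300; best=4600 via (B,hash)
  {ABC}: card=3000; try (B,hash)→10000, (C,nl_idx)→13000, (C,hash)→14200, (C,merge)→16200, (B,merge)→24750, (C,nl)→304600 …(+1); best=10000 via (B,hash)

cost=10000; order=A,C,B; methods=nl_idx,hash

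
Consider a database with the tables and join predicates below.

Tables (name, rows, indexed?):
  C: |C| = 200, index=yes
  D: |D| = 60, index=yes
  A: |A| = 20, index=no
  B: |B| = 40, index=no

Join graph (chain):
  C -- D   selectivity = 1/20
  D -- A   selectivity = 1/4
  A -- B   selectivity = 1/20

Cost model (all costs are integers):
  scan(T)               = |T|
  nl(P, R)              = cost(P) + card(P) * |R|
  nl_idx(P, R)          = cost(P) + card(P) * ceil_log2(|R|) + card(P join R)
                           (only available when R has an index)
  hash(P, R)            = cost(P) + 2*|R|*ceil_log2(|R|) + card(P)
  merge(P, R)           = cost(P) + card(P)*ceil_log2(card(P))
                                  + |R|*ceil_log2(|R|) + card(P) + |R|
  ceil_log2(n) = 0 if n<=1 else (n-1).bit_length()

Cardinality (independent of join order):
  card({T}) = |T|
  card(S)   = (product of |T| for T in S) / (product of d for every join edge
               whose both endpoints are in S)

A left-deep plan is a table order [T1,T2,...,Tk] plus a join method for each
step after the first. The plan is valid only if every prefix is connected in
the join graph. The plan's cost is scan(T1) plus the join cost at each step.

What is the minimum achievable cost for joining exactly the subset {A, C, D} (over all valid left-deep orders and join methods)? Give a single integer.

Selinger DP over subsets of {A,C,D}:
  {C}: scan cost=200, card=200
  {D}: scan cost=60, card=60
  {A}: scan cost=20, card=20
  {CD}: card=600; try (D,hash)→1120, (C,nl_idx)→1140, (D,nl_idx)→2000, (C,merge)→2280, (D,merge)→2420, (C,hash)→3320 …(+2); best=1120 via (D,hash)
  {AD}: card=300; try (A,hash)→320, (D,nl_idx)→440, (D,merge)→560, (A,merge)→600, (D,hash)→760, (D,nl)→1220 …(+1); best=320 via (A,hash)
  {ACD}: card=3000; try (A,hash)→1920, (C,hash)→3820, (C,merge)→5120, (C,nl_idx)→5720, (A,merge)→7840, (A,nl)→13120 …(+1); best=1920 via (A,hash)

1920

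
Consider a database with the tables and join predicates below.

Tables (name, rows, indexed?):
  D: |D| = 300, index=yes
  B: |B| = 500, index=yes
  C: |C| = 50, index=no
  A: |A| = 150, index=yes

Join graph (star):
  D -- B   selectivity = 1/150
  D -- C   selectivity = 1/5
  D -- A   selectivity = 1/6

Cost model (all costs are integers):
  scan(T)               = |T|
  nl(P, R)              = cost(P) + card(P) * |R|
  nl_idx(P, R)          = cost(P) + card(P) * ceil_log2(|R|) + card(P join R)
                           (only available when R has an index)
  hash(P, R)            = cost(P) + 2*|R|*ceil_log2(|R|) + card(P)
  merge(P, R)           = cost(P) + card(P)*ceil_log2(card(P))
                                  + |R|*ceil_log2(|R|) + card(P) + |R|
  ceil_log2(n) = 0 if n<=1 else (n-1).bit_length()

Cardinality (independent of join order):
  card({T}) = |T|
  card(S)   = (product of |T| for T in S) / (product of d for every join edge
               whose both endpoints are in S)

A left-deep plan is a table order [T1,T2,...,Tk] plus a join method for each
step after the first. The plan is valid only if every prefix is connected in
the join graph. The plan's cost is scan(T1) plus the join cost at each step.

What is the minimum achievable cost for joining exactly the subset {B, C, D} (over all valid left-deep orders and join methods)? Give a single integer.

Selinger DP over subsets of {B,C,D}:
  {D}: scan cost=300, card=300
  {B}: scan cost=500, card=500
  {C}: scan cost=50, card=50
  {BD}: card=1000; try (B,nl_idx)→4000, (D,nl_idx)→6000, (D,hash)→6400, (B,merge)→8300, (D,merge)→8500, (B,hash)→9600 …(+2); best=4000 via (B,nl_idx)
  {CD}: card=3000; try (C,hash)→1200, (D,merge)→3400, (D,nl_idx)→3500, (C,merge)→3650, (D,hash)→5500, (D,nl)→15050 …(+1); best=1200 via (C,hash)
  {BCD}: card=10000; try (C,hash)→5600, (B,hash)→13200, (C,merge)→15350, (B,nl_idx)→38200, (B,merge)→45200, (C,nl)→54000 …(+1); best=5600 via (C,hash)

5600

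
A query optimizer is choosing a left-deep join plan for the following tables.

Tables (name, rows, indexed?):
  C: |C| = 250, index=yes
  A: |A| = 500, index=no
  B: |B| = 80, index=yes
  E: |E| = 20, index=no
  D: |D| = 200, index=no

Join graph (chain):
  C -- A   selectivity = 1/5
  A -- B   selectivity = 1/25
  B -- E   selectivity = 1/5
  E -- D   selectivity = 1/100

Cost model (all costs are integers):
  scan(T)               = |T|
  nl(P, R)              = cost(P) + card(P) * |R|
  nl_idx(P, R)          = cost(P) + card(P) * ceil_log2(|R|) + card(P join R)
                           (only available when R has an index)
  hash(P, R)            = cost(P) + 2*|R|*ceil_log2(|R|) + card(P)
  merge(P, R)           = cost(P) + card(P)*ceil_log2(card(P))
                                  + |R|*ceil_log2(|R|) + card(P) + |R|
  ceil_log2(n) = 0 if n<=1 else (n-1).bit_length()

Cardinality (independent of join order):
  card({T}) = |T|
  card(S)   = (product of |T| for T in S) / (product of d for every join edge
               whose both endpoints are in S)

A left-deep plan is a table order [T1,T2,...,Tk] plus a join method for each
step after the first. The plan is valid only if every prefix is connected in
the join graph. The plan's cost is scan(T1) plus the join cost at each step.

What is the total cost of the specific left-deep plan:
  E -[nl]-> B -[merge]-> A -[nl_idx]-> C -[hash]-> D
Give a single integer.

704220

step 1: scan E: cost=20, card=20
step 2: join B via nl
    card(P join B) = 20*80/(5) = 320
    cost = 20 + 20*80 = 1620
step 3: join A via merge
    card(P join A) = 320*500/(25) = 6400
    cost = 1620 + 320*9 + 500*9 + 320 + 500 = 9820
step 4: join C via nl_idx
    card(P join C) = 6400*250/(5) = 320000
    cost = 9820 + 6400*8 + 320000 = 381020
step 5: join D via hash
    card(P join D) = 320000*200/(100) = 640000
    cost = 381020 + 2*200*8 + 320000 = 704220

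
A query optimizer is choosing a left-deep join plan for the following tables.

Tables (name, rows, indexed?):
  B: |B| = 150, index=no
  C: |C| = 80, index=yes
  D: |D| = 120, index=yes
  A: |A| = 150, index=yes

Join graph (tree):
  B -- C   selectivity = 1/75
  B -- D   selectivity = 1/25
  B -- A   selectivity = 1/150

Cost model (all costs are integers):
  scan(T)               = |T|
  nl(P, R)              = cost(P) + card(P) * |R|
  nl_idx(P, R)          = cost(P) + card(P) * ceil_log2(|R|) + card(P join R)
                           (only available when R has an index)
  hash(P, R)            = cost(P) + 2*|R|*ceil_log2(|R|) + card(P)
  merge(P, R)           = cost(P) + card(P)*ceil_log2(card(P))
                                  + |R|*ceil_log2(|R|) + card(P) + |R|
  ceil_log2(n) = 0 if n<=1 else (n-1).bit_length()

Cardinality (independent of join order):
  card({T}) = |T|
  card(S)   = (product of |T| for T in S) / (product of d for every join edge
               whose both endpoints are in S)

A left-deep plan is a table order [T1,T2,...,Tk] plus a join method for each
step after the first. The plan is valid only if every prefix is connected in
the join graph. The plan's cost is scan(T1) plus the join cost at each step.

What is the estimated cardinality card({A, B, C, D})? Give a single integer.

Tables in S: A(150), B(150), C(80), D(120)
Edges inside S: B-C(d=75), B-D(d=25), B-A(d=150)
numerator = 150 * 150 * 80 * 120 = 216000000
denominator = 75 * 25 * 150 = 281250
card(S) = 216000000 / 281250 = 768

768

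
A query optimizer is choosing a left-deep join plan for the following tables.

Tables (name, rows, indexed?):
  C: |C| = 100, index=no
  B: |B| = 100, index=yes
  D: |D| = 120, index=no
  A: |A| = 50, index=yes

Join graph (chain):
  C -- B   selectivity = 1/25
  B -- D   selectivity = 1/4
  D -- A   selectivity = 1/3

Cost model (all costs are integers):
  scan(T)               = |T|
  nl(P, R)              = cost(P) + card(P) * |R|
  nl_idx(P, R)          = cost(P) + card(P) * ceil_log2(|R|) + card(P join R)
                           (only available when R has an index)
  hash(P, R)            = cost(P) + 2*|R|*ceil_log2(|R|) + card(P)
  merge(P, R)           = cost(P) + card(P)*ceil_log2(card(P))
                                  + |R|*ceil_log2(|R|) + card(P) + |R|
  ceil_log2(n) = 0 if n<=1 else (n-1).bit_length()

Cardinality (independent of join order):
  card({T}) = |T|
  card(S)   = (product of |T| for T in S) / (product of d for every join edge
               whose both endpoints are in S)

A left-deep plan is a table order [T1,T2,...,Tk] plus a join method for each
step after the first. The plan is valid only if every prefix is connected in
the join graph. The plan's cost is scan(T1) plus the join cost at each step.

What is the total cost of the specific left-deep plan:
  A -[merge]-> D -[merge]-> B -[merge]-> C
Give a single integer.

step 1: scan A: cost=50, card=50
step 2: join D via merge
    card(P join D) = 50*120/(3) = 2000
    cost = 50 + 50*6 + 120*7 + 50 + 120 = 1360
step 3: join B via merge
    card(P join B) = 2000*100/(4) = 50000
    cost = 1360 + 2000*11 + 100*7 + 2000 + 100 = 26160
step 4: join C via merge
    card(P join C) = 50000*100/(25) = 200000
    cost = 26160 + 50000*16 + 100*7 + 50000 + 100 = 876960

876960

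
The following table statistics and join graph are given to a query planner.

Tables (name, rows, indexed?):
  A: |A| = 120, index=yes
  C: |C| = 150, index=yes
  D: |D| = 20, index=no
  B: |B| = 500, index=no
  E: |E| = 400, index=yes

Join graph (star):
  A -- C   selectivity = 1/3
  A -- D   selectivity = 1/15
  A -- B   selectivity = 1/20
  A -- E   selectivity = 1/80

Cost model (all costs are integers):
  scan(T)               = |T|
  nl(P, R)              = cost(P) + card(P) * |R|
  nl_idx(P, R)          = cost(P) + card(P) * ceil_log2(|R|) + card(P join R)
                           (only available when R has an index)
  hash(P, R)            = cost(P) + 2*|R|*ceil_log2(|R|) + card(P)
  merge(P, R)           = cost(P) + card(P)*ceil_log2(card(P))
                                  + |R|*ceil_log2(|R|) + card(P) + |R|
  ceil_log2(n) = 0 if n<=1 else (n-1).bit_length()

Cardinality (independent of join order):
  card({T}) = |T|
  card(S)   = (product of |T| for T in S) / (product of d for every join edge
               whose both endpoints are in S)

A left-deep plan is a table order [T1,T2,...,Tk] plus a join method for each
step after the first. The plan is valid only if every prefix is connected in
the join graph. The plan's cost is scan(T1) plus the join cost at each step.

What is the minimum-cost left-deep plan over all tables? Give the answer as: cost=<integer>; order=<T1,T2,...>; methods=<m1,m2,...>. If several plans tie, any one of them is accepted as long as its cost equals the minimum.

Selinger DP (subsets sized 1..n):
  {A}: scan cost=120, card=120
  {C}: scan cost=150, card=150
  {D}: scan cost=20, card=20
  {B}: scan cost=500, card=500
  {E}: scan cost=400, card=400
  {AC}: card=6000; try (A,hash)→1980, (C,merge)→2430, (A,merge)→2460, (C,hash)→2640, (C,nl_idx)→7080, (A,nl_idx)→7200 …(+2); best=1980 via (A,hash)
  {AD}: card=160; try (A,nl_idx)→320, (D,hash)→440, (A,merge)→1100, (D,merge)→1200, (A,hash)→1720, (A,nl)→2420 …(+1); best=320 via (A,nl_idx)
  {AB}: card=3000; try (A,hash)→2680, (B,merge)→6080, (A,merge)→6460, (A,nl_idx)→7000, (B,hash)→9240, (B,nl)→60120 …(+1); best=2680 via (A,hash)
  {AE}: card=600; try (E,nl_idx)→1800, (A,hash)→2480, (A,nl_idx)→3800, (E,merge)→5080, (A,merge)→5360, (E,hash)→7440 …(+2); best=1800 via (E,nl_idx)
  {ACD}: card=8000; try (C,hash)→2880, (C,merge)→3110, (D,hash)→8180, (C,nl_idx)→9600, (C,nl)→24320, (D,merge)→86100 …(+1); best=2880 via (C,hash)
  {ABC}: card=150000; try (C,hash)→8080, (B,hash)→16980, (C,merge)→43030, (B,merge)→90980, (C,nl_idx)→176680, (C,nl)→452680 …(+1); best=8080 via (C,hash)
  {ACE}: card=30000; try (C,hash)→4800, (C,merge)→9750, (E,hash)→15180, (C,nl_idx)→36600, (E,nl_idx)→85980, (E,merge)→89980 …(+2); best=4800 via (C,hash)
  {ABD}: card=4000; try (D,hash)→5880, (B,merge)→6760, (B,hash)→9480, (D,merge)→41800, (D,nl)→62680, (B,nl)→80320; best=5880 via (D,hash)
  {ADE}: card=800; try (E,nl_idx)→2560, (D,hash)→2600, (E,merge)→5760, (E,hash)→7680, (D,merge)→8520, (D,nl)→13800 …(+1); best=2560 via (E,nl_idx)
  {ABE}: card=15000; try (B,hash)→11400, (E,hash)→12880, (B,merge)→13400, (E,nl_idx)→44680, (E,merge)→45680, (B,nl)→301800 …(+1); best=11400 via (B,hash)
  {ABCD}: card=200000; try (C,hash)→12280, (B,hash)→19880, (C,merge)→59230, (B,merge)→119880, (D,hash)→158280, (C,nl_idx)→237880 …(+4); best=12280 via (C,hash)
  {ACDE}: card=40000; try (C,hash)→5760, (C,merge)→12710, (E,hash)→18080, (D,hash)→35000, (C,nl_idx)→48960, (E,nl_idx)→114880 …(+5); best=5760 via (C,hash)
  {ABCE}: card=750000; try (C,hash)→28800, (B,hash)→43800, (E,hash)→165280, (C,merge)→237750, (B,merge)→489800, (C,nl_idx)→881400 …(+5); best=28800 via (C,hash)
  {ABDE}: card=20000; try (B,hash)→12360, (B,merge)→16360, (E,hash)→17080, (D,hash)→26600, (E,merge)→61880, (E,nl_idx)→61880 …(+4); best=12360 via (B,hash)
  {ABCDE}: card=1000000; try (C,hash)→34760, (B,hash)→54760, (E,hash)→219480, (C,merge)→333710, (B,merge)→690760, (D,hash)→779000 …(+8); best=34760 via (C,hash)

cost=34760; order=D,A,E,B,C; methods=nl_idx,nl_idx,hash,hash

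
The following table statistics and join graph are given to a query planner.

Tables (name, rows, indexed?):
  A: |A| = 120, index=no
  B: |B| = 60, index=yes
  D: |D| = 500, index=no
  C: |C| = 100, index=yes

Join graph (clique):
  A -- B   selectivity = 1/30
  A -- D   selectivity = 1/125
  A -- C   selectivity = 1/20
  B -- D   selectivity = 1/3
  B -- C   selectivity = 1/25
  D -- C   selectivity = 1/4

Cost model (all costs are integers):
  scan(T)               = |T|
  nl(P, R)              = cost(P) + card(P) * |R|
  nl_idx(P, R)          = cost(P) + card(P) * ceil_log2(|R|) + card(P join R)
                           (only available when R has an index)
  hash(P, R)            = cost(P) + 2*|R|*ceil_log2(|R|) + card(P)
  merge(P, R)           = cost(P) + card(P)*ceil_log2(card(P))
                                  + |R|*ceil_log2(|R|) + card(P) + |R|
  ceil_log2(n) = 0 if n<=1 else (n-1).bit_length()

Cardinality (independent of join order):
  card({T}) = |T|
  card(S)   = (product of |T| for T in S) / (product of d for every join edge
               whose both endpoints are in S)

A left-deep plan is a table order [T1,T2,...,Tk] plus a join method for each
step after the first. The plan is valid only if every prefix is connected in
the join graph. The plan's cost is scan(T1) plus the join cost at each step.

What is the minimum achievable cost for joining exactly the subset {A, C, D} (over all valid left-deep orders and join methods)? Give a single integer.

4560

Selinger DP over subsets of {A,C,D}:
  {A}: scan cost=120, card=120
  {D}: scan cost=500, card=500
  {C}: scan cost=100, card=100
  {AD}: card=480; try (A,hash)→2680, (D,merge)→6080, (A,merge)→6460, (D,hash)→9240, (D,nl)→60120, (A,nl)→60500; best=2680 via (A,hash)
  {AC}: card=600; try (C,nl_idx)→1560, (C,hash)→1640, (A,merge)→1860, (C,merge)→1880, (A,hash)→1880, (A,nl)→12100 …(+1); best=1560 via (C,nl_idx)
  {CD}: card=12500; try (C,hash)→2400, (D,merge)→5900, (C,merge)→6300, (D,hash)→9200, (C,nl_idx)→16500, (D,nl)→50100 …(+1); best=2400 via (C,hash)
  {ACD}: card=600; try (C,hash)→4560, (C,nl_idx)→6640, (C,merge)→8280, (D,hash)→11160, (D,merge)→13160, (A,hash)→16580 …(+4); best=4560 via (C,hash)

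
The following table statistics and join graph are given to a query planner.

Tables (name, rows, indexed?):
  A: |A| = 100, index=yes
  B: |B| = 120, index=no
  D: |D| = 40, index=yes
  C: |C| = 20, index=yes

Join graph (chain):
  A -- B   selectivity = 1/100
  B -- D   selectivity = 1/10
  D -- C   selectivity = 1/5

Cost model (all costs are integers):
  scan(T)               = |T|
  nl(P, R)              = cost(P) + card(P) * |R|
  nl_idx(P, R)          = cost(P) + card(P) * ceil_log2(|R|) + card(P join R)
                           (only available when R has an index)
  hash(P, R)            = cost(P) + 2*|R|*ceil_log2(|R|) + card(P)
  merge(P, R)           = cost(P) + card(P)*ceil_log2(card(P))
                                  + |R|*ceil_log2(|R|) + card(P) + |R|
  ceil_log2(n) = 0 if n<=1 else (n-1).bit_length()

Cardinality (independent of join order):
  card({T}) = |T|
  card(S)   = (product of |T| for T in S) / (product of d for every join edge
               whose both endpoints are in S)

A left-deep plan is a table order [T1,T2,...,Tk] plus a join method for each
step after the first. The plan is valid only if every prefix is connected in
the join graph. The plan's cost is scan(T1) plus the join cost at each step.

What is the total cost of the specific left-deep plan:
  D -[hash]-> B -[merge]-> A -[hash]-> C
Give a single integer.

8040

step 1: scan D: cost=40, card=40
step 2: join B via hash
    card(P join B) = 40*120/(10) = 480
    cost = 40 + 2*120*7 + 40 = 1760
step 3: join A via merge
    card(P join A) = 480*100/(100) = 480
    cost = 1760 + 480*9 + 100*7 + 480 + 100 = 7360
step 4: join C via hash
    card(P join C) = 480*20/(5) = 1920
    cost = 7360 + 2*20*5 + 480 = 8040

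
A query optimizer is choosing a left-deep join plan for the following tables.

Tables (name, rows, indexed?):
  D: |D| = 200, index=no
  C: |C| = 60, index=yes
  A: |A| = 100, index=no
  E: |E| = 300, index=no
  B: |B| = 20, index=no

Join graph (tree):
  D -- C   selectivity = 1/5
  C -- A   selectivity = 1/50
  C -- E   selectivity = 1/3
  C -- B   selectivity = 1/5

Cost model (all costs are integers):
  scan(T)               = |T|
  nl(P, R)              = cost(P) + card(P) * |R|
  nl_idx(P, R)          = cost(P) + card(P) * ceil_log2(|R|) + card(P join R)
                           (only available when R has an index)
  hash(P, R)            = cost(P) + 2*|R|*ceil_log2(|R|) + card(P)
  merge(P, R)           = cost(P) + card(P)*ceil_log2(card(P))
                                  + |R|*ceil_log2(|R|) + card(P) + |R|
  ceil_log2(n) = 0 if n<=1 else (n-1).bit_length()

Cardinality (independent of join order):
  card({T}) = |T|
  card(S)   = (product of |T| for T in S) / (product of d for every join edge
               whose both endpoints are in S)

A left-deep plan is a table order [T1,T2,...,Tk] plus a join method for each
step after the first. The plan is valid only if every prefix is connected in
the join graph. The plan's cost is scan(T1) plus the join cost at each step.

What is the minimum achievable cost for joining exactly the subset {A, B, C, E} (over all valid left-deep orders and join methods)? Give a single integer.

7020

Selinger DP over subsets of {A,B,C,E}:
  {C}: scan cost=60, card=60
  {A}: scan cost=100, card=100
  {E}: scan cost=300, card=300
  {B}: scan cost=20, card=20
  {AC}: card=120; try (C,nl_idx)→820, (C,hash)→920, (A,merge)→1280, (C,merge)→1320, (A,hash)→1520, (A,nl)→6060 …(+1); best=820 via (C,nl_idx)
  {CE}: card=6000; try (C,hash)→1320, (E,merge)→3480, (C,merge)→3720, (E,hash)→5520, (C,nl_idx)→8100, (E,nl)→18060 …(+1); best=1320 via (C,hash)
  {BC}: card=240; try (B,hash)→320, (C,nl_idx)→380, (C,merge)→560, (B,merge)→600, (C,hash)→760, (C,nl)→1220 …(+1); best=320 via (B,hash)
  {ACE}: card=12000; try (E,merge)→4780, (E,hash)→6340, (A,hash)→8720, (E,nl)→36820, (A,merge)→86120, (A,nl)→601320; best=4780 via (E,merge)
  {ABC}: card=480; try (B,hash)→1140, (B,merge)→1900, (A,hash)→1960, (B,nl)→3220, (A,merge)→3280, (A,nl)→24320; best=1140 via (B,hash)
  {BCE}: card=24000; try (E,merge)→5480, (E,hash)→5960, (B,hash)→7520, (E,nl)→72320, (B,merge)→85440, (B,nl)→121320; best=5480 via (E,merge)
  {ABCE}: card=48000; try (E,hash)→7020, (E,merge)→8940, (B,hash)→16980, (A,hash)→30880, (E,nl)→145140, (B,merge)→184900 …(+3); best=7020 via (E,hash)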